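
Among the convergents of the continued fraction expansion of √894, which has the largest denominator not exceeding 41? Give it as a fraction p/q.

√894 = [29; 1, 8, 1, 58, …] (period length 4).
Convergents:
  p_0/q_0 = 29/1
  p_1/q_1 = 30/1
  p_2/q_2 = 269/9
  p_3/q_3 = 299/10
  p_4/q_4 = 17611/589
q_3 = 10 ≤ 41 < 589 = q_4, so the answer is 299/10.

299/10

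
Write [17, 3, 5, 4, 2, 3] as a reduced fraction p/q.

Using pₖ = aₖpₖ₋₁ + pₖ₋₂ and qₖ = aₖqₖ₋₁ + qₖ₋₂:
  k=0: a=17, p=17, q=1
  k=1: a=3, p=52, q=3
  k=2: a=5, p=277, q=16
  k=3: a=4, p=1160, q=67
  k=4: a=2, p=2597, q=150
  k=5: a=3, p=8951, q=517

8951/517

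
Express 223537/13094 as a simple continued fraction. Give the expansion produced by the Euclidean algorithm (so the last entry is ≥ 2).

223537 = 17×13094 + 939
13094 = 13×939 + 887
939 = 1×887 + 52
887 = 17×52 + 3
52 = 17×3 + 1
3 = 3×1 + 0  (stop)
So 223537/13094 = [17; 13, 1, 17, 17, 3].

[17; 13, 1, 17, 17, 3]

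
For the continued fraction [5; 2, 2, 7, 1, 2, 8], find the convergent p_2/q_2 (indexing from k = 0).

Using pₖ = aₖpₖ₋₁ + pₖ₋₂, qₖ = aₖqₖ₋₁ + qₖ₋₂ (with p₋₁=1, p₋₂=0, q₋₁=0, q₋₂=1):
  k=0: a=5, p=5, q=1
  k=1: a=2, p=11, q=2
  k=2: a=2, p=27, q=5

27/5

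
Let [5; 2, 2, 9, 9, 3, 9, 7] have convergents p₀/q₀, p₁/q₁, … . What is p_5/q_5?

7193/1331

Using pₖ = aₖpₖ₋₁ + pₖ₋₂, qₖ = aₖqₖ₋₁ + qₖ₋₂ (with p₋₁=1, p₋₂=0, q₋₁=0, q₋₂=1):
  k=0: a=5, p=5, q=1
  k=1: a=2, p=11, q=2
  k=2: a=2, p=27, q=5
  k=3: a=9, p=254, q=47
  k=4: a=9, p=2313, q=428
  k=5: a=3, p=7193, q=1331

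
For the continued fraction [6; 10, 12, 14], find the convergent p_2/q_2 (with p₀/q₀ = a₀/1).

738/121

Using pₖ = aₖpₖ₋₁ + pₖ₋₂, qₖ = aₖqₖ₋₁ + qₖ₋₂ (with p₋₁=1, p₋₂=0, q₋₁=0, q₋₂=1):
  k=0: a=6, p=6, q=1
  k=1: a=10, p=61, q=10
  k=2: a=12, p=738, q=121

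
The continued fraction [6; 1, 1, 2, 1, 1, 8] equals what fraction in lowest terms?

678/103

Using pₖ = aₖpₖ₋₁ + pₖ₋₂ and qₖ = aₖqₖ₋₁ + qₖ₋₂:
  k=0: a=6, p=6, q=1
  k=1: a=1, p=7, q=1
  k=2: a=1, p=13, q=2
  k=3: a=2, p=33, q=5
  k=4: a=1, p=46, q=7
  k=5: a=1, p=79, q=12
  k=6: a=8, p=678, q=103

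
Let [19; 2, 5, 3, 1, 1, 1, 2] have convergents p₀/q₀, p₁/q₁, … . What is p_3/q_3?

681/35

Using pₖ = aₖpₖ₋₁ + pₖ₋₂, qₖ = aₖqₖ₋₁ + qₖ₋₂ (with p₋₁=1, p₋₂=0, q₋₁=0, q₋₂=1):
  k=0: a=19, p=19, q=1
  k=1: a=2, p=39, q=2
  k=2: a=5, p=214, q=11
  k=3: a=3, p=681, q=35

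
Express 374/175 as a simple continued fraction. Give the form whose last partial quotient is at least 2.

[2; 7, 3, 2, 3]

374 = 2*175 + 24
175 = 7*24 + 7
24 = 3*7 + 3
7 = 2*3 + 1
3 = 3*1 + 0  (stop)
So 374/175 = [2; 7, 3, 2, 3].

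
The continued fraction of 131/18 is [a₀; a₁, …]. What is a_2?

1

131 = 7·18 + 5   →  a_0 = 7
18 = 3·5 + 3   →  a_1 = 3
5 = 1·3 + 2   →  a_2 = 1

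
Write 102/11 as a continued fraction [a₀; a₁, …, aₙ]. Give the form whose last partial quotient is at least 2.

102 = 9*11 + 3
11 = 3*3 + 2
3 = 1*2 + 1
2 = 2*1 + 0  (stop)
So 102/11 = [9; 3, 1, 2].

[9; 3, 1, 2]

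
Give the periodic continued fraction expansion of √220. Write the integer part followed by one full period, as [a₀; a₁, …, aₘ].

[14; 1, 4, 1, 28]

a₀ = ⌊√220⌋ = 14.
With m₀=0, d₀=1 and mₖ₊₁ = dₖaₖ − mₖ, dₖ₊₁ = (n − mₖ₊₁²)/dₖ, aₖ₊₁ = ⌊(a₀+mₖ₊₁)/dₖ₊₁⌋:
  k=1: m=14, d=24, a=1
  k=2: m=10, d=5, a=4
  k=3: m=10, d=24, a=1
  k=4: m=14, d=1, a=28
d=1 and a=2a₀=28 at k=4, so the next step gives (m, d) = (14, 24) again — its k=1 value — and the period has length 4.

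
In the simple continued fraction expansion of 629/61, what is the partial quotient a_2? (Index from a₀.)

629 = 10·61 + 19   →  a_0 = 10
61 = 3·19 + 4   →  a_1 = 3
19 = 4·4 + 3   →  a_2 = 4

4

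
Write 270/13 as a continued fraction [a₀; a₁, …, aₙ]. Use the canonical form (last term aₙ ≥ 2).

[20; 1, 3, 3]

270 = 20*13 + 10
13 = 1*10 + 3
10 = 3*3 + 1
3 = 3*1 + 0  (stop)
So 270/13 = [20; 1, 3, 3].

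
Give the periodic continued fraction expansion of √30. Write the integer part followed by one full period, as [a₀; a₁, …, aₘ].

[5; 2, 10]

a₀ = ⌊√30⌋ = 5.
With m₀=0, d₀=1 and mₖ₊₁ = dₖaₖ − mₖ, dₖ₊₁ = (n − mₖ₊₁²)/dₖ, aₖ₊₁ = ⌊(a₀+mₖ₊₁)/dₖ₊₁⌋:
  k=1: m=5, d=5, a=2
  k=2: m=5, d=1, a=10
d=1 and a=2a₀=10 at k=2, so the next step gives (m, d) = (5, 5) again — its k=1 value — and the period has length 2.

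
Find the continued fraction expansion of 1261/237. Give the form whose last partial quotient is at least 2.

[5; 3, 8, 2, 4]

1261 = 5×237 + 76
237 = 3×76 + 9
76 = 8×9 + 4
9 = 2×4 + 1
4 = 4×1 + 0  (stop)
So 1261/237 = [5; 3, 8, 2, 4].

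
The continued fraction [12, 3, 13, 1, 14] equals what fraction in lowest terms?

Using pₖ = aₖpₖ₋₁ + pₖ₋₂ and qₖ = aₖqₖ₋₁ + qₖ₋₂:
  k=0: a=12, p=12, q=1
  k=1: a=3, p=37, q=3
  k=2: a=13, p=493, q=40
  k=3: a=1, p=530, q=43
  k=4: a=14, p=7913, q=642

7913/642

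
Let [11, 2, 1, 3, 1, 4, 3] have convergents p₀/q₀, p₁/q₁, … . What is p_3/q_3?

125/11

Using pₖ = aₖpₖ₋₁ + pₖ₋₂, qₖ = aₖqₖ₋₁ + qₖ₋₂ (with p₋₁=1, p₋₂=0, q₋₁=0, q₋₂=1):
  k=0: a=11, p=11, q=1
  k=1: a=2, p=23, q=2
  k=2: a=1, p=34, q=3
  k=3: a=3, p=125, q=11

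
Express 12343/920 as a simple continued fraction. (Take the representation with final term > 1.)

12343 = 13*920 + 383
920 = 2*383 + 154
383 = 2*154 + 75
154 = 2*75 + 4
75 = 18*4 + 3
4 = 1*3 + 1
3 = 3*1 + 0  (stop)
So 12343/920 = [13; 2, 2, 2, 18, 1, 3].

[13; 2, 2, 2, 18, 1, 3]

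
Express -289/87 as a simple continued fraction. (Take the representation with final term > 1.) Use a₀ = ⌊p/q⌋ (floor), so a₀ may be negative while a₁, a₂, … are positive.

-289 = -4*87 + 59
87 = 1*59 + 28
59 = 2*28 + 3
28 = 9*3 + 1
3 = 3*1 + 0  (stop)
So -289/87 = [-4; 1, 2, 9, 3].

[-4; 1, 2, 9, 3]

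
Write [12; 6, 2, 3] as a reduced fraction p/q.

Using pₖ = aₖpₖ₋₁ + pₖ₋₂ and qₖ = aₖqₖ₋₁ + qₖ₋₂:
  k=0: a=12, p=12, q=1
  k=1: a=6, p=73, q=6
  k=2: a=2, p=158, q=13
  k=3: a=3, p=547, q=45

547/45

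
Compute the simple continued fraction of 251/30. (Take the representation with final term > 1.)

251 = 8×30 + 11
30 = 2×11 + 8
11 = 1×8 + 3
8 = 2×3 + 2
3 = 1×2 + 1
2 = 2×1 + 0  (stop)
So 251/30 = [8; 2, 1, 2, 1, 2].

[8; 2, 1, 2, 1, 2]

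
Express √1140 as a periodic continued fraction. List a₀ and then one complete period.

[33; 1, 3, 4, 3, 1, 66]

a₀ = ⌊√1140⌋ = 33.
With m₀=0, d₀=1 and mₖ₊₁ = dₖaₖ − mₖ, dₖ₊₁ = (n − mₖ₊₁²)/dₖ, aₖ₊₁ = ⌊(a₀+mₖ₊₁)/dₖ₊₁⌋:
  k=1: m=33, d=51, a=1
  k=2: m=18, d=16, a=3
  k=3: m=30, d=15, a=4
  k=4: m=30, d=16, a=3
  k=5: m=18, d=51, a=1
  k=6: m=33, d=1, a=66
d=1 and a=2a₀=66 at k=6, so the next step gives (m, d) = (33, 51) again — its k=1 value — and the period has length 6.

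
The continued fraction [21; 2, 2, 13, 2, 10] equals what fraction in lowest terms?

Using pₖ = aₖpₖ₋₁ + pₖ₋₂ and qₖ = aₖqₖ₋₁ + qₖ₋₂:
  k=0: a=21, p=21, q=1
  k=1: a=2, p=43, q=2
  k=2: a=2, p=107, q=5
  k=3: a=13, p=1434, q=67
  k=4: a=2, p=2975, q=139
  k=5: a=10, p=31184, q=1457

31184/1457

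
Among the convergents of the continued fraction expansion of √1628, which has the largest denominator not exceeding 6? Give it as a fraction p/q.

√1628 = [40; 2, 1, 6, 1, 2, 80, …] (period length 6).
Convergents:
  p_0/q_0 = 40/1
  p_1/q_1 = 81/2
  p_2/q_2 = 121/3
  p_3/q_3 = 807/20
q_2 = 3 ≤ 6 < 20 = q_3, so the answer is 121/3.

121/3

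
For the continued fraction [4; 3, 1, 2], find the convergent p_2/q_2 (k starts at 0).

17/4

Using pₖ = aₖpₖ₋₁ + pₖ₋₂, qₖ = aₖqₖ₋₁ + qₖ₋₂ (with p₋₁=1, p₋₂=0, q₋₁=0, q₋₂=1):
  k=0: a=4, p=4, q=1
  k=1: a=3, p=13, q=3
  k=2: a=1, p=17, q=4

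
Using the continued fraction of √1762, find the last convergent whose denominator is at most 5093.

√1762 = [41; 1, 40, 1, 82, …] (period length 4).
Convergents:
  p_0/q_0 = 41/1
  p_1/q_1 = 42/1
  p_2/q_2 = 1721/41
  p_3/q_3 = 1763/42
  p_4/q_4 = 146287/3485
  p_5/q_5 = 148050/3527
  p_6/q_6 = 6068287/144565
q_5 = 3527 ≤ 5093 < 144565 = q_6, so the answer is 148050/3527.

148050/3527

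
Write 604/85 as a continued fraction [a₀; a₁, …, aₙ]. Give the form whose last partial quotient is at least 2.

[7; 9, 2, 4]

604 = 7*85 + 9
85 = 9*9 + 4
9 = 2*4 + 1
4 = 4*1 + 0  (stop)
So 604/85 = [7; 9, 2, 4].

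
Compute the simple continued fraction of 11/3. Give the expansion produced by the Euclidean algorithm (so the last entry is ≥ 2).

11 = 3·3 + 2
3 = 1·2 + 1
2 = 2·1 + 0  (stop)
So 11/3 = [3; 1, 2].

[3; 1, 2]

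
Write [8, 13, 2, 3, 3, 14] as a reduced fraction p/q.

35689/4420

Using pₖ = aₖpₖ₋₁ + pₖ₋₂ and qₖ = aₖqₖ₋₁ + qₖ₋₂:
  k=0: a=8, p=8, q=1
  k=1: a=13, p=105, q=13
  k=2: a=2, p=218, q=27
  k=3: a=3, p=759, q=94
  k=4: a=3, p=2495, q=309
  k=5: a=14, p=35689, q=4420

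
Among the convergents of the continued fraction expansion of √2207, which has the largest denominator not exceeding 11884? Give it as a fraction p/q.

207505/4417

√2207 = [46; 1, 45, 1, 92, …] (period length 4).
Convergents:
  p_0/q_0 = 46/1
  p_1/q_1 = 47/1
  p_2/q_2 = 2161/46
  p_3/q_3 = 2208/47
  p_4/q_4 = 205297/4370
  p_5/q_5 = 207505/4417
  p_6/q_6 = 9543022/203135
q_5 = 4417 ≤ 11884 < 203135 = q_6, so the answer is 207505/4417.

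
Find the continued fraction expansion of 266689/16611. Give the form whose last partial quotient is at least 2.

266689 = 16*16611 + 913
16611 = 18*913 + 177
913 = 5*177 + 28
177 = 6*28 + 9
28 = 3*9 + 1
9 = 9*1 + 0  (stop)
So 266689/16611 = [16; 18, 5, 6, 3, 9].

[16; 18, 5, 6, 3, 9]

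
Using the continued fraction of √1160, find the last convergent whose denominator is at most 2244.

√1160 = [34; 17, 68, …] (period length 2).
Convergents:
  p_0/q_0 = 34/1
  p_1/q_1 = 579/17
  p_2/q_2 = 39406/1157
  p_3/q_3 = 670481/19686
q_2 = 1157 ≤ 2244 < 19686 = q_3, so the answer is 39406/1157.

39406/1157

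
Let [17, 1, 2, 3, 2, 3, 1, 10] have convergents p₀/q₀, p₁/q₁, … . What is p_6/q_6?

1805/102

Using pₖ = aₖpₖ₋₁ + pₖ₋₂, qₖ = aₖqₖ₋₁ + qₖ₋₂ (with p₋₁=1, p₋₂=0, q₋₁=0, q₋₂=1):
  k=0: a=17, p=17, q=1
  k=1: a=1, p=18, q=1
  k=2: a=2, p=53, q=3
  k=3: a=3, p=177, q=10
  k=4: a=2, p=407, q=23
  k=5: a=3, p=1398, q=79
  k=6: a=1, p=1805, q=102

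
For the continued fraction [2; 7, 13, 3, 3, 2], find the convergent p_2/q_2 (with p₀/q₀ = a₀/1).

Using pₖ = aₖpₖ₋₁ + pₖ₋₂, qₖ = aₖqₖ₋₁ + qₖ₋₂ (with p₋₁=1, p₋₂=0, q₋₁=0, q₋₂=1):
  k=0: a=2, p=2, q=1
  k=1: a=7, p=15, q=7
  k=2: a=13, p=197, q=92

197/92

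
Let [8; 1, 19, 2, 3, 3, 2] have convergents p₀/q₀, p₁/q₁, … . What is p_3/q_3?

367/41

Using pₖ = aₖpₖ₋₁ + pₖ₋₂, qₖ = aₖqₖ₋₁ + qₖ₋₂ (with p₋₁=1, p₋₂=0, q₋₁=0, q₋₂=1):
  k=0: a=8, p=8, q=1
  k=1: a=1, p=9, q=1
  k=2: a=19, p=179, q=20
  k=3: a=2, p=367, q=41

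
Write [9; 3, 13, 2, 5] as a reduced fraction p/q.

Using pₖ = aₖpₖ₋₁ + pₖ₋₂ and qₖ = aₖqₖ₋₁ + qₖ₋₂:
  k=0: a=9, p=9, q=1
  k=1: a=3, p=28, q=3
  k=2: a=13, p=373, q=40
  k=3: a=2, p=774, q=83
  k=4: a=5, p=4243, q=455

4243/455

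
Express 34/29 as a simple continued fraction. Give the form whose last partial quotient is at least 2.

34 = 1·29 + 5
29 = 5·5 + 4
5 = 1·4 + 1
4 = 4·1 + 0  (stop)
So 34/29 = [1; 5, 1, 4].

[1; 5, 1, 4]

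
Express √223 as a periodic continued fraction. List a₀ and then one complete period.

[14; 1, 13, 1, 28]

a₀ = ⌊√223⌋ = 14.
With m₀=0, d₀=1 and mₖ₊₁ = dₖaₖ − mₖ, dₖ₊₁ = (n − mₖ₊₁²)/dₖ, aₖ₊₁ = ⌊(a₀+mₖ₊₁)/dₖ₊₁⌋:
  k=1: m=14, d=27, a=1
  k=2: m=13, d=2, a=13
  k=3: m=13, d=27, a=1
  k=4: m=14, d=1, a=28
d=1 and a=2a₀=28 at k=4, so the next step gives (m, d) = (14, 27) again — its k=1 value — and the period has length 4.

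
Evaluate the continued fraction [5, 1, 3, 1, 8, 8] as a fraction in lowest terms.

Fold from the inside: start with 8/1.
  8 + 1/8 = 65/8
  1 + 8/65 = 73/65
  3 + 65/73 = 284/73
  1 + 73/284 = 357/284
  5 + 284/357 = 2069/357

2069/357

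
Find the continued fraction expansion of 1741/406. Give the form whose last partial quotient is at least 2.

[4; 3, 2, 7, 1, 6]

1741 = 4×406 + 117
406 = 3×117 + 55
117 = 2×55 + 7
55 = 7×7 + 6
7 = 1×6 + 1
6 = 6×1 + 0  (stop)
So 1741/406 = [4; 3, 2, 7, 1, 6].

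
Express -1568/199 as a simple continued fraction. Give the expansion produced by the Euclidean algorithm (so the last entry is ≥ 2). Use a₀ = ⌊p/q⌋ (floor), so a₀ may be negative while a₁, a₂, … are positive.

[-8; 8, 3, 2, 3]

-1568 = -8×199 + 24
199 = 8×24 + 7
24 = 3×7 + 3
7 = 2×3 + 1
3 = 3×1 + 0  (stop)
So -1568/199 = [-8; 8, 3, 2, 3].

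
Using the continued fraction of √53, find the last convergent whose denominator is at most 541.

2599/357

√53 = [7; 3, 1, 1, 3, 14, …] (period length 5).
Convergents:
  p_0/q_0 = 7/1
  p_1/q_1 = 22/3
  p_2/q_2 = 29/4
  p_3/q_3 = 51/7
  p_4/q_4 = 182/25
  p_5/q_5 = 2599/357
  p_6/q_6 = 7979/1096
q_5 = 357 ≤ 541 < 1096 = q_6, so the answer is 2599/357.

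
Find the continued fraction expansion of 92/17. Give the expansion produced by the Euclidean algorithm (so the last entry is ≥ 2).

[5; 2, 2, 3]

92 = 5·17 + 7
17 = 2·7 + 3
7 = 2·3 + 1
3 = 3·1 + 0  (stop)
So 92/17 = [5; 2, 2, 3].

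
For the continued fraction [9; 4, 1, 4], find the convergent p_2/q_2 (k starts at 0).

Using pₖ = aₖpₖ₋₁ + pₖ₋₂, qₖ = aₖqₖ₋₁ + qₖ₋₂ (with p₋₁=1, p₋₂=0, q₋₁=0, q₋₂=1):
  k=0: a=9, p=9, q=1
  k=1: a=4, p=37, q=4
  k=2: a=1, p=46, q=5

46/5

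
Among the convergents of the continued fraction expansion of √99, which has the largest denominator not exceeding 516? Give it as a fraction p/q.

√99 = [9; 1, 18, …] (period length 2).
Convergents:
  p_0/q_0 = 9/1
  p_1/q_1 = 10/1
  p_2/q_2 = 189/19
  p_3/q_3 = 199/20
  p_4/q_4 = 3771/379
  p_5/q_5 = 3970/399
  p_6/q_6 = 75231/7561
q_5 = 399 ≤ 516 < 7561 = q_6, so the answer is 3970/399.

3970/399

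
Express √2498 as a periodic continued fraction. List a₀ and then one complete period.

[49; 1, 48, 1, 98]

a₀ = ⌊√2498⌋ = 49.
With m₀=0, d₀=1 and mₖ₊₁ = dₖaₖ − mₖ, dₖ₊₁ = (n − mₖ₊₁²)/dₖ, aₖ₊₁ = ⌊(a₀+mₖ₊₁)/dₖ₊₁⌋:
  k=1: m=49, d=97, a=1
  k=2: m=48, d=2, a=48
  k=3: m=48, d=97, a=1
  k=4: m=49, d=1, a=98
d=1 and a=2a₀=98 at k=4, so the next step gives (m, d) = (49, 97) again — its k=1 value — and the period has length 4.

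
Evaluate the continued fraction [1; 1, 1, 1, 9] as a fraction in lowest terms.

48/29

Using pₖ = aₖpₖ₋₁ + pₖ₋₂ and qₖ = aₖqₖ₋₁ + qₖ₋₂:
  k=0: a=1, p=1, q=1
  k=1: a=1, p=2, q=1
  k=2: a=1, p=3, q=2
  k=3: a=1, p=5, q=3
  k=4: a=9, p=48, q=29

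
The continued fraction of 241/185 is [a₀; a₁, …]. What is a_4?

241 = 1·185 + 56   →  a_0 = 1
185 = 3·56 + 17   →  a_1 = 3
56 = 3·17 + 5   →  a_2 = 3
17 = 3·5 + 2   →  a_3 = 3
5 = 2·2 + 1   →  a_4 = 2

2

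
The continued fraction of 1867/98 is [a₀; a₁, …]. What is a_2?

1

1867 = 19·98 + 5   →  a_0 = 19
98 = 19·5 + 3   →  a_1 = 19
5 = 1·3 + 2   →  a_2 = 1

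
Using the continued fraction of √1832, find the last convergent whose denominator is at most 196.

√1832 = [42; 1, 4, 21, 4, 1, 84, …] (period length 6).
Convergents:
  p_0/q_0 = 42/1
  p_1/q_1 = 43/1
  p_2/q_2 = 214/5
  p_3/q_3 = 4537/106
  p_4/q_4 = 18362/429
q_3 = 106 ≤ 196 < 429 = q_4, so the answer is 4537/106.

4537/106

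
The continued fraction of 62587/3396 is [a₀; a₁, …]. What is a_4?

8

62587 = 18·3396 + 1459   →  a_0 = 18
3396 = 2·1459 + 478   →  a_1 = 2
1459 = 3·478 + 25   →  a_2 = 3
478 = 19·25 + 3   →  a_3 = 19
25 = 8·3 + 1   →  a_4 = 8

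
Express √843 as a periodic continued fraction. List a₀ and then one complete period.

a₀ = ⌊√843⌋ = 29.
With m₀=0, d₀=1 and mₖ₊₁ = dₖaₖ − mₖ, dₖ₊₁ = (n − mₖ₊₁²)/dₖ, aₖ₊₁ = ⌊(a₀+mₖ₊₁)/dₖ₊₁⌋:
  k=1: m=29, d=2, a=29
  k=2: m=29, d=1, a=58
d=1 and a=2a₀=58 at k=2, so the next step gives (m, d) = (29, 2) again — its k=1 value — and the period has length 2.

[29; 29, 58]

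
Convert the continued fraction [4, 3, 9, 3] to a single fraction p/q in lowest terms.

Fold from the inside: start with 3/1.
  9 + 1/3 = 28/3
  3 + 3/28 = 87/28
  4 + 28/87 = 376/87

376/87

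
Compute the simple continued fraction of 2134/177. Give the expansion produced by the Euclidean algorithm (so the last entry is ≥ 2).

2134 = 12×177 + 10
177 = 17×10 + 7
10 = 1×7 + 3
7 = 2×3 + 1
3 = 3×1 + 0  (stop)
So 2134/177 = [12; 17, 1, 2, 3].

[12; 17, 1, 2, 3]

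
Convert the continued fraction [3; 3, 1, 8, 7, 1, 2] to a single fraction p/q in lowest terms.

2661/817

Fold from the inside: start with 2/1.
  1 + 1/2 = 3/2
  7 + 2/3 = 23/3
  8 + 3/23 = 187/23
  1 + 23/187 = 210/187
  3 + 187/210 = 817/210
  3 + 210/817 = 2661/817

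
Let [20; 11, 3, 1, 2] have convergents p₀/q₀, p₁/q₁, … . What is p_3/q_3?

904/45

Using pₖ = aₖpₖ₋₁ + pₖ₋₂, qₖ = aₖqₖ₋₁ + qₖ₋₂ (with p₋₁=1, p₋₂=0, q₋₁=0, q₋₂=1):
  k=0: a=20, p=20, q=1
  k=1: a=11, p=221, q=11
  k=2: a=3, p=683, q=34
  k=3: a=1, p=904, q=45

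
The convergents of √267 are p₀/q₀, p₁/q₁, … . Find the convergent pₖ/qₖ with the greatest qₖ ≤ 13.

√267 = [16; 2, 1, 15, 1, 2, 32, …] (period length 6).
Convergents:
  p_0/q_0 = 16/1
  p_1/q_1 = 33/2
  p_2/q_2 = 49/3
  p_3/q_3 = 768/47
q_2 = 3 ≤ 13 < 47 = q_3, so the answer is 49/3.

49/3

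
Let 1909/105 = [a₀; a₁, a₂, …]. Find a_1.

5

1909 = 18·105 + 19   →  a_0 = 18
105 = 5·19 + 10   →  a_1 = 5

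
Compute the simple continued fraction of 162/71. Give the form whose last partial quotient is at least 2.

[2; 3, 1, 1, 4, 2]

162 = 2·71 + 20
71 = 3·20 + 11
20 = 1·11 + 9
11 = 1·9 + 2
9 = 4·2 + 1
2 = 2·1 + 0  (stop)
So 162/71 = [2; 3, 1, 1, 4, 2].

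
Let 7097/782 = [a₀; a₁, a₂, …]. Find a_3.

1

7097 = 9·782 + 59   →  a_0 = 9
782 = 13·59 + 15   →  a_1 = 13
59 = 3·15 + 14   →  a_2 = 3
15 = 1·14 + 1   →  a_3 = 1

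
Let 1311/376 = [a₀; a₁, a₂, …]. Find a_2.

1311 = 3·376 + 183   →  a_0 = 3
376 = 2·183 + 10   →  a_1 = 2
183 = 18·10 + 3   →  a_2 = 18

18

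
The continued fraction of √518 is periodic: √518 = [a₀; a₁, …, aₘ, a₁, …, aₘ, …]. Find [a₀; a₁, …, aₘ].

a₀ = ⌊√518⌋ = 22.
With m₀=0, d₀=1 and mₖ₊₁ = dₖaₖ − mₖ, dₖ₊₁ = (n − mₖ₊₁²)/dₖ, aₖ₊₁ = ⌊(a₀+mₖ₊₁)/dₖ₊₁⌋:
  k=1: m=22, d=34, a=1
  k=2: m=12, d=11, a=3
  k=3: m=21, d=7, a=6
  k=4: m=21, d=11, a=3
  k=5: m=12, d=34, a=1
  k=6: m=22, d=1, a=44
d=1 and a=2a₀=44 at k=6, so the next step gives (m, d) = (22, 34) again — its k=1 value — and the period has length 6.

[22; 1, 3, 6, 3, 1, 44]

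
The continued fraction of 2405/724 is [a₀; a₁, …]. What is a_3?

2405 = 3·724 + 233   →  a_0 = 3
724 = 3·233 + 25   →  a_1 = 3
233 = 9·25 + 8   →  a_2 = 9
25 = 3·8 + 1   →  a_3 = 3

3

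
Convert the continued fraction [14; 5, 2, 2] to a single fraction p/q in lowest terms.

383/27

Fold from the inside: start with 2/1.
  2 + 1/2 = 5/2
  5 + 2/5 = 27/5
  14 + 5/27 = 383/27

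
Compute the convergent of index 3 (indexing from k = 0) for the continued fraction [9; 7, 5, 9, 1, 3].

3025/331

Using pₖ = aₖpₖ₋₁ + pₖ₋₂, qₖ = aₖqₖ₋₁ + qₖ₋₂ (with p₋₁=1, p₋₂=0, q₋₁=0, q₋₂=1):
  k=0: a=9, p=9, q=1
  k=1: a=7, p=64, q=7
  k=2: a=5, p=329, q=36
  k=3: a=9, p=3025, q=331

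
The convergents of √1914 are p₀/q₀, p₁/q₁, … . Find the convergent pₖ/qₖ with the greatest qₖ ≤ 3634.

61249/1400

√1914 = [43; 1, 2, 1, 86, …] (period length 4).
Convergents:
  p_0/q_0 = 43/1
  p_1/q_1 = 44/1
  p_2/q_2 = 131/3
  p_3/q_3 = 175/4
  p_4/q_4 = 15181/347
  p_5/q_5 = 15356/351
  p_6/q_6 = 45893/1049
  p_7/q_7 = 61249/1400
  p_8/q_8 = 5313307/121449
q_7 = 1400 ≤ 3634 < 121449 = q_8, so the answer is 61249/1400.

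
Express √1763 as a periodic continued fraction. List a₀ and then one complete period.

[41; 1, 82]

a₀ = ⌊√1763⌋ = 41.
With m₀=0, d₀=1 and mₖ₊₁ = dₖaₖ − mₖ, dₖ₊₁ = (n − mₖ₊₁²)/dₖ, aₖ₊₁ = ⌊(a₀+mₖ₊₁)/dₖ₊₁⌋:
  k=1: m=41, d=82, a=1
  k=2: m=41, d=1, a=82
d=1 and a=2a₀=82 at k=2, so the next step gives (m, d) = (41, 82) again — its k=1 value — and the period has length 2.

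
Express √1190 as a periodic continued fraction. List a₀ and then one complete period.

a₀ = ⌊√1190⌋ = 34.
With m₀=0, d₀=1 and mₖ₊₁ = dₖaₖ − mₖ, dₖ₊₁ = (n − mₖ₊₁²)/dₖ, aₖ₊₁ = ⌊(a₀+mₖ₊₁)/dₖ₊₁⌋:
  k=1: m=34, d=34, a=2
  k=2: m=34, d=1, a=68
d=1 and a=2a₀=68 at k=2, so the next step gives (m, d) = (34, 34) again — its k=1 value — and the period has length 2.

[34; 2, 68]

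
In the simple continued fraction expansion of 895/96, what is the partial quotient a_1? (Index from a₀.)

895 = 9·96 + 31   →  a_0 = 9
96 = 3·31 + 3   →  a_1 = 3

3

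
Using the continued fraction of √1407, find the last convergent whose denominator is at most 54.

1913/51

√1407 = [37; 1, 1, 24, 1, 1, 74, …] (period length 6).
Convergents:
  p_0/q_0 = 37/1
  p_1/q_1 = 38/1
  p_2/q_2 = 75/2
  p_3/q_3 = 1838/49
  p_4/q_4 = 1913/51
  p_5/q_5 = 3751/100
q_4 = 51 ≤ 54 < 100 = q_5, so the answer is 1913/51.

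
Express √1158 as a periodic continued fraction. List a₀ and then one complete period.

[34; 34, 68]

a₀ = ⌊√1158⌋ = 34.
With m₀=0, d₀=1 and mₖ₊₁ = dₖaₖ − mₖ, dₖ₊₁ = (n − mₖ₊₁²)/dₖ, aₖ₊₁ = ⌊(a₀+mₖ₊₁)/dₖ₊₁⌋:
  k=1: m=34, d=2, a=34
  k=2: m=34, d=1, a=68
d=1 and a=2a₀=68 at k=2, so the next step gives (m, d) = (34, 2) again — its k=1 value — and the period has length 2.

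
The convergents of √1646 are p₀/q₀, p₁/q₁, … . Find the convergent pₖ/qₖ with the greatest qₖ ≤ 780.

11441/282

√1646 = [40; 1, 1, 3, 40, 3, 1, 1, 80, …] (period length 8).
Convergents:
  p_0/q_0 = 40/1
  p_1/q_1 = 41/1
  p_2/q_2 = 81/2
  p_3/q_3 = 284/7
  p_4/q_4 = 11441/282
  p_5/q_5 = 34607/853
q_4 = 282 ≤ 780 < 853 = q_5, so the answer is 11441/282.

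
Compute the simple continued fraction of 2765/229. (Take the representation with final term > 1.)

[12; 13, 2, 8]

2765 = 12×229 + 17
229 = 13×17 + 8
17 = 2×8 + 1
8 = 8×1 + 0  (stop)
So 2765/229 = [12; 13, 2, 8].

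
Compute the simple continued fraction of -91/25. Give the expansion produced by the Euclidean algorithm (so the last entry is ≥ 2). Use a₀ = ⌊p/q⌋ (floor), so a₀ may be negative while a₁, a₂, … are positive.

[-4; 2, 1, 3, 2]

-91 = -4·25 + 9
25 = 2·9 + 7
9 = 1·7 + 2
7 = 3·2 + 1
2 = 2·1 + 0  (stop)
So -91/25 = [-4; 2, 1, 3, 2].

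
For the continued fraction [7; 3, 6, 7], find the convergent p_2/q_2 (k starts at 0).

139/19

Using pₖ = aₖpₖ₋₁ + pₖ₋₂, qₖ = aₖqₖ₋₁ + qₖ₋₂ (with p₋₁=1, p₋₂=0, q₋₁=0, q₋₂=1):
  k=0: a=7, p=7, q=1
  k=1: a=3, p=22, q=3
  k=2: a=6, p=139, q=19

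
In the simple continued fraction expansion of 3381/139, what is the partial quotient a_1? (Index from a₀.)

3

3381 = 24·139 + 45   →  a_0 = 24
139 = 3·45 + 4   →  a_1 = 3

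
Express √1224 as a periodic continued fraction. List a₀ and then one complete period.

[34; 1, 68]

a₀ = ⌊√1224⌋ = 34.
With m₀=0, d₀=1 and mₖ₊₁ = dₖaₖ − mₖ, dₖ₊₁ = (n − mₖ₊₁²)/dₖ, aₖ₊₁ = ⌊(a₀+mₖ₊₁)/dₖ₊₁⌋:
  k=1: m=34, d=68, a=1
  k=2: m=34, d=1, a=68
d=1 and a=2a₀=68 at k=2, so the next step gives (m, d) = (34, 68) again — its k=1 value — and the period has length 2.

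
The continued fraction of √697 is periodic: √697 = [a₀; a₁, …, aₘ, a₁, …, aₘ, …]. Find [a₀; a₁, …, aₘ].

[26; 2, 2, 52]

a₀ = ⌊√697⌋ = 26.
With m₀=0, d₀=1 and mₖ₊₁ = dₖaₖ − mₖ, dₖ₊₁ = (n − mₖ₊₁²)/dₖ, aₖ₊₁ = ⌊(a₀+mₖ₊₁)/dₖ₊₁⌋:
  k=1: m=26, d=21, a=2
  k=2: m=16, d=21, a=2
  k=3: m=26, d=1, a=52
d=1 and a=2a₀=52 at k=3, so the next step gives (m, d) = (26, 21) again — its k=1 value — and the period has length 3.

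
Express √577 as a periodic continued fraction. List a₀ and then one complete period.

[24; 48]

a₀ = ⌊√577⌋ = 24.
With m₀=0, d₀=1 and mₖ₊₁ = dₖaₖ − mₖ, dₖ₊₁ = (n − mₖ₊₁²)/dₖ, aₖ₊₁ = ⌊(a₀+mₖ₊₁)/dₖ₊₁⌋:
  k=1: m=24, d=1, a=48
d=1 and a=2a₀=48 at k=1, so the next step gives (m, d) = (24, 1) again — its k=1 value — and the period has length 1.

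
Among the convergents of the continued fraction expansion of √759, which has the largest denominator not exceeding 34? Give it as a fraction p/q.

551/20

√759 = [27; 1, 1, 4, 1, 1, 54, …] (period length 6).
Convergents:
  p_0/q_0 = 27/1
  p_1/q_1 = 28/1
  p_2/q_2 = 55/2
  p_3/q_3 = 248/9
  p_4/q_4 = 303/11
  p_5/q_5 = 551/20
  p_6/q_6 = 30057/1091
q_5 = 20 ≤ 34 < 1091 = q_6, so the answer is 551/20.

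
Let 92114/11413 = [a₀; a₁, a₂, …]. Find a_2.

92114 = 8·11413 + 810   →  a_0 = 8
11413 = 14·810 + 73   →  a_1 = 14
810 = 11·73 + 7   →  a_2 = 11

11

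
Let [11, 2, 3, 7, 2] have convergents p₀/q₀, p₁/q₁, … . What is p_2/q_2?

Using pₖ = aₖpₖ₋₁ + pₖ₋₂, qₖ = aₖqₖ₋₁ + qₖ₋₂ (with p₋₁=1, p₋₂=0, q₋₁=0, q₋₂=1):
  k=0: a=11, p=11, q=1
  k=1: a=2, p=23, q=2
  k=2: a=3, p=80, q=7

80/7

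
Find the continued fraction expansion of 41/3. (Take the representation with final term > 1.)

[13; 1, 2]

41 = 13×3 + 2
3 = 1×2 + 1
2 = 2×1 + 0  (stop)
So 41/3 = [13; 1, 2].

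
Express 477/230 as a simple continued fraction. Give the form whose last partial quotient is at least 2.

[2; 13, 1, 1, 8]

477 = 2·230 + 17
230 = 13·17 + 9
17 = 1·9 + 8
9 = 1·8 + 1
8 = 8·1 + 0  (stop)
So 477/230 = [2; 13, 1, 1, 8].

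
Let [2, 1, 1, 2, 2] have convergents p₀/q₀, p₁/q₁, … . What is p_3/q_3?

13/5

Using pₖ = aₖpₖ₋₁ + pₖ₋₂, qₖ = aₖqₖ₋₁ + qₖ₋₂ (with p₋₁=1, p₋₂=0, q₋₁=0, q₋₂=1):
  k=0: a=2, p=2, q=1
  k=1: a=1, p=3, q=1
  k=2: a=1, p=5, q=2
  k=3: a=2, p=13, q=5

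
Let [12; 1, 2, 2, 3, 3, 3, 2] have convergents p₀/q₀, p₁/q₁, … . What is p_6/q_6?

Using pₖ = aₖpₖ₋₁ + pₖ₋₂, qₖ = aₖqₖ₋₁ + qₖ₋₂ (with p₋₁=1, p₋₂=0, q₋₁=0, q₋₂=1):
  k=0: a=12, p=12, q=1
  k=1: a=1, p=13, q=1
  k=2: a=2, p=38, q=3
  k=3: a=2, p=89, q=7
  k=4: a=3, p=305, q=24
  k=5: a=3, p=1004, q=79
  k=6: a=3, p=3317, q=261

3317/261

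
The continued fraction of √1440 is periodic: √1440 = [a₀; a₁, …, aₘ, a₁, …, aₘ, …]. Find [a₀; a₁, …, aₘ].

[37; 1, 17, 1, 74]

a₀ = ⌊√1440⌋ = 37.
With m₀=0, d₀=1 and mₖ₊₁ = dₖaₖ − mₖ, dₖ₊₁ = (n − mₖ₊₁²)/dₖ, aₖ₊₁ = ⌊(a₀+mₖ₊₁)/dₖ₊₁⌋:
  k=1: m=37, d=71, a=1
  k=2: m=34, d=4, a=17
  k=3: m=34, d=71, a=1
  k=4: m=37, d=1, a=74
d=1 and a=2a₀=74 at k=4, so the next step gives (m, d) = (37, 71) again — its k=1 value — and the period has length 4.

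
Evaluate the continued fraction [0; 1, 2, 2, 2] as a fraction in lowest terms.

12/17

Fold from the inside: start with 2/1.
  2 + 1/2 = 5/2
  2 + 2/5 = 12/5
  1 + 5/12 = 17/12
  0 + 12/17 = 12/17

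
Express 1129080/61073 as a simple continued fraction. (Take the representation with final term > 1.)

1129080 = 18·61073 + 29766
61073 = 2·29766 + 1541
29766 = 19·1541 + 487
1541 = 3·487 + 80
487 = 6·80 + 7
80 = 11·7 + 3
7 = 2·3 + 1
3 = 3·1 + 0  (stop)
So 1129080/61073 = [18; 2, 19, 3, 6, 11, 2, 3].

[18; 2, 19, 3, 6, 11, 2, 3]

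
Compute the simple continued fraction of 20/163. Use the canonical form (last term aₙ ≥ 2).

20 = 0*163 + 20
163 = 8*20 + 3
20 = 6*3 + 2
3 = 1*2 + 1
2 = 2*1 + 0  (stop)
So 20/163 = [0; 8, 6, 1, 2].

[0; 8, 6, 1, 2]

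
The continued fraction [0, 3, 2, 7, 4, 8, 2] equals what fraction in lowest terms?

Fold from the inside: start with 2/1.
  8 + 1/2 = 17/2
  4 + 2/17 = 70/17
  7 + 17/70 = 507/70
  2 + 70/507 = 1084/507
  3 + 507/1084 = 3759/1084
  0 + 1084/3759 = 1084/3759

1084/3759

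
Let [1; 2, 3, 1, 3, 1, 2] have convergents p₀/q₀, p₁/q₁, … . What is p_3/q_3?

Using pₖ = aₖpₖ₋₁ + pₖ₋₂, qₖ = aₖqₖ₋₁ + qₖ₋₂ (with p₋₁=1, p₋₂=0, q₋₁=0, q₋₂=1):
  k=0: a=1, p=1, q=1
  k=1: a=2, p=3, q=2
  k=2: a=3, p=10, q=7
  k=3: a=1, p=13, q=9

13/9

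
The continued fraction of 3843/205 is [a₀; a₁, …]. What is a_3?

3843 = 18·205 + 153   →  a_0 = 18
205 = 1·153 + 52   →  a_1 = 1
153 = 2·52 + 49   →  a_2 = 2
52 = 1·49 + 3   →  a_3 = 1

1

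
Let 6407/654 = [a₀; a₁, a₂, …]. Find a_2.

3

6407 = 9·654 + 521   →  a_0 = 9
654 = 1·521 + 133   →  a_1 = 1
521 = 3·133 + 122   →  a_2 = 3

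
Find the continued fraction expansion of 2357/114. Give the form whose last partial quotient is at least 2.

[20; 1, 2, 12, 3]

2357 = 20*114 + 77
114 = 1*77 + 37
77 = 2*37 + 3
37 = 12*3 + 1
3 = 3*1 + 0  (stop)
So 2357/114 = [20; 1, 2, 12, 3].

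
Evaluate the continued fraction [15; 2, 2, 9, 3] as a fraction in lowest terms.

Using pₖ = aₖpₖ₋₁ + pₖ₋₂ and qₖ = aₖqₖ₋₁ + qₖ₋₂:
  k=0: a=15, p=15, q=1
  k=1: a=2, p=31, q=2
  k=2: a=2, p=77, q=5
  k=3: a=9, p=724, q=47
  k=4: a=3, p=2249, q=146

2249/146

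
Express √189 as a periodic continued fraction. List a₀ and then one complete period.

a₀ = ⌊√189⌋ = 13.

[13; 1, 2, 1, 26]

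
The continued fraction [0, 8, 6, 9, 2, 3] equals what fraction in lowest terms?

403/3290

Using pₖ = aₖpₖ₋₁ + pₖ₋₂ and qₖ = aₖqₖ₋₁ + qₖ₋₂:
  k=0: a=0, p=0, q=1
  k=1: a=8, p=1, q=8
  k=2: a=6, p=6, q=49
  k=3: a=9, p=55, q=449
  k=4: a=2, p=116, q=947
  k=5: a=3, p=403, q=3290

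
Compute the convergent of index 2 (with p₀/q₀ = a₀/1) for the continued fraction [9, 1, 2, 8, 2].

Using pₖ = aₖpₖ₋₁ + pₖ₋₂, qₖ = aₖqₖ₋₁ + qₖ₋₂ (with p₋₁=1, p₋₂=0, q₋₁=0, q₋₂=1):
  k=0: a=9, p=9, q=1
  k=1: a=1, p=10, q=1
  k=2: a=2, p=29, q=3

29/3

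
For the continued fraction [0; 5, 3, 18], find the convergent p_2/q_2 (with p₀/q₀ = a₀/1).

3/16

Using pₖ = aₖpₖ₋₁ + pₖ₋₂, qₖ = aₖqₖ₋₁ + qₖ₋₂ (with p₋₁=1, p₋₂=0, q₋₁=0, q₋₂=1):
  k=0: a=0, p=0, q=1
  k=1: a=5, p=1, q=5
  k=2: a=3, p=3, q=16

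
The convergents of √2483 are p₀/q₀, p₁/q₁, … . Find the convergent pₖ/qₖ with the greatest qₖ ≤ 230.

11411/229

√2483 = [49; 1, 4, 1, 6, 1, 4, 1, 98, …] (period length 8).
Convergents:
  p_0/q_0 = 49/1
  p_1/q_1 = 50/1
  p_2/q_2 = 249/5
  p_3/q_3 = 299/6
  p_4/q_4 = 2043/41
  p_5/q_5 = 2342/47
  p_6/q_6 = 11411/229
  p_7/q_7 = 13753/276
q_6 = 229 ≤ 230 < 276 = q_7, so the answer is 11411/229.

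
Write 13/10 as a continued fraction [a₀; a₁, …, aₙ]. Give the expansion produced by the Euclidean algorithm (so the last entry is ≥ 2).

13 = 1×10 + 3
10 = 3×3 + 1
3 = 3×1 + 0  (stop)
So 13/10 = [1; 3, 3].

[1; 3, 3]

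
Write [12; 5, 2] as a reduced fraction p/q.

134/11

Fold from the inside: start with 2/1.
  5 + 1/2 = 11/2
  12 + 2/11 = 134/11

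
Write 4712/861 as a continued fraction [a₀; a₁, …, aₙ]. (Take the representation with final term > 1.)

4712 = 5×861 + 407
861 = 2×407 + 47
407 = 8×47 + 31
47 = 1×31 + 16
31 = 1×16 + 15
16 = 1×15 + 1
15 = 15×1 + 0  (stop)
So 4712/861 = [5; 2, 8, 1, 1, 1, 15].

[5; 2, 8, 1, 1, 1, 15]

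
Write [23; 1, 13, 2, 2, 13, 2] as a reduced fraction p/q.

47909/2002

Using pₖ = aₖpₖ₋₁ + pₖ₋₂ and qₖ = aₖqₖ₋₁ + qₖ₋₂:
  k=0: a=23, p=23, q=1
  k=1: a=1, p=24, q=1
  k=2: a=13, p=335, q=14
  k=3: a=2, p=694, q=29
  k=4: a=2, p=1723, q=72
  k=5: a=13, p=23093, q=965
  k=6: a=2, p=47909, q=2002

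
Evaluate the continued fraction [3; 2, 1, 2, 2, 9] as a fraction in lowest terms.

Fold from the inside: start with 9/1.
  2 + 1/9 = 19/9
  2 + 9/19 = 47/19
  1 + 19/47 = 66/47
  2 + 47/66 = 179/66
  3 + 66/179 = 603/179

603/179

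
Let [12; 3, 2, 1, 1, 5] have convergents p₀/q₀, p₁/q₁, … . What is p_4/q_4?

209/17

Using pₖ = aₖpₖ₋₁ + pₖ₋₂, qₖ = aₖqₖ₋₁ + qₖ₋₂ (with p₋₁=1, p₋₂=0, q₋₁=0, q₋₂=1):
  k=0: a=12, p=12, q=1
  k=1: a=3, p=37, q=3
  k=2: a=2, p=86, q=7
  k=3: a=1, p=123, q=10
  k=4: a=1, p=209, q=17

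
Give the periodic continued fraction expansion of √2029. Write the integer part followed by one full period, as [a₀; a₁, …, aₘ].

a₀ = ⌊√2029⌋ = 45.
With m₀=0, d₀=1 and mₖ₊₁ = dₖaₖ − mₖ, dₖ₊₁ = (n − mₖ₊₁²)/dₖ, aₖ₊₁ = ⌊(a₀+mₖ₊₁)/dₖ₊₁⌋:
  k=1: m=45, d=4, a=22
  k=2: m=43, d=45, a=1
  k=3: m=2, d=45, a=1
  k=4: m=43, d=4, a=22
  k=5: m=45, d=1, a=90
d=1 and a=2a₀=90 at k=5, so the next step gives (m, d) = (45, 4) again — its k=1 value — and the period has length 5.

[45; 22, 1, 1, 22, 90]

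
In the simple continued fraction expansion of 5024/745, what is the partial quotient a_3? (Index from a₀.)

1

5024 = 6·745 + 554   →  a_0 = 6
745 = 1·554 + 191   →  a_1 = 1
554 = 2·191 + 172   →  a_2 = 2
191 = 1·172 + 19   →  a_3 = 1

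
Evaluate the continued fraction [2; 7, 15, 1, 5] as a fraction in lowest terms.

Fold from the inside: start with 5/1.
  1 + 1/5 = 6/5
  15 + 5/6 = 95/6
  7 + 6/95 = 671/95
  2 + 95/671 = 1437/671

1437/671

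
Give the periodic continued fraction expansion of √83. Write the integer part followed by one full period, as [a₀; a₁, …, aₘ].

[9; 9, 18]

a₀ = ⌊√83⌋ = 9.
With m₀=0, d₀=1 and mₖ₊₁ = dₖaₖ − mₖ, dₖ₊₁ = (n − mₖ₊₁²)/dₖ, aₖ₊₁ = ⌊(a₀+mₖ₊₁)/dₖ₊₁⌋:
  k=1: m=9, d=2, a=9
  k=2: m=9, d=1, a=18
d=1 and a=2a₀=18 at k=2, so the next step gives (m, d) = (9, 2) again — its k=1 value — and the period has length 2.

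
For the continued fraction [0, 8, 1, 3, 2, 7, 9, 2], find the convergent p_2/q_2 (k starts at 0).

Using pₖ = aₖpₖ₋₁ + pₖ₋₂, qₖ = aₖqₖ₋₁ + qₖ₋₂ (with p₋₁=1, p₋₂=0, q₋₁=0, q₋₂=1):
  k=0: a=0, p=0, q=1
  k=1: a=8, p=1, q=8
  k=2: a=1, p=1, q=9

1/9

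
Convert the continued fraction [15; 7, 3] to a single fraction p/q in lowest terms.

Using pₖ = aₖpₖ₋₁ + pₖ₋₂ and qₖ = aₖqₖ₋₁ + qₖ₋₂:
  k=0: a=15, p=15, q=1
  k=1: a=7, p=106, q=7
  k=2: a=3, p=333, q=22

333/22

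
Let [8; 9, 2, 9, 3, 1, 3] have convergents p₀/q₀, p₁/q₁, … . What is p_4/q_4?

4531/559

Using pₖ = aₖpₖ₋₁ + pₖ₋₂, qₖ = aₖqₖ₋₁ + qₖ₋₂ (with p₋₁=1, p₋₂=0, q₋₁=0, q₋₂=1):
  k=0: a=8, p=8, q=1
  k=1: a=9, p=73, q=9
  k=2: a=2, p=154, q=19
  k=3: a=9, p=1459, q=180
  k=4: a=3, p=4531, q=559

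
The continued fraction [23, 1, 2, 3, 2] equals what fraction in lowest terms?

545/23

Using pₖ = aₖpₖ₋₁ + pₖ₋₂ and qₖ = aₖqₖ₋₁ + qₖ₋₂:
  k=0: a=23, p=23, q=1
  k=1: a=1, p=24, q=1
  k=2: a=2, p=71, q=3
  k=3: a=3, p=237, q=10
  k=4: a=2, p=545, q=23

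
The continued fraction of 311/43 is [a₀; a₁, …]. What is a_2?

3

311 = 7·43 + 10   →  a_0 = 7
43 = 4·10 + 3   →  a_1 = 4
10 = 3·3 + 1   →  a_2 = 3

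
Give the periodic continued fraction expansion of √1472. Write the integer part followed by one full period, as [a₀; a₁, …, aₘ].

[38; 2, 1, 2, 1, 2, 76]

a₀ = ⌊√1472⌋ = 38.
With m₀=0, d₀=1 and mₖ₊₁ = dₖaₖ − mₖ, dₖ₊₁ = (n − mₖ₊₁²)/dₖ, aₖ₊₁ = ⌊(a₀+mₖ₊₁)/dₖ₊₁⌋:
  k=1: m=38, d=28, a=2
  k=2: m=18, d=41, a=1
  k=3: m=23, d=23, a=2
  k=4: m=23, d=41, a=1
  k=5: m=18, d=28, a=2
  k=6: m=38, d=1, a=76
d=1 and a=2a₀=76 at k=6, so the next step gives (m, d) = (38, 28) again — its k=1 value — and the period has length 6.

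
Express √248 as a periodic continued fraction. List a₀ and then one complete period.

a₀ = ⌊√248⌋ = 15.
With m₀=0, d₀=1 and mₖ₊₁ = dₖaₖ − mₖ, dₖ₊₁ = (n − mₖ₊₁²)/dₖ, aₖ₊₁ = ⌊(a₀+mₖ₊₁)/dₖ₊₁⌋:
  k=1: m=15, d=23, a=1
  k=2: m=8, d=8, a=2
  k=3: m=8, d=23, a=1
  k=4: m=15, d=1, a=30
d=1 and a=2a₀=30 at k=4, so the next step gives (m, d) = (15, 23) again — its k=1 value — and the period has length 4.

[15; 1, 2, 1, 30]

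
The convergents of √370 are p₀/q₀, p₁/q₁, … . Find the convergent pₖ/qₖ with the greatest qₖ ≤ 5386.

50339/2617

√370 = [19; 4, 4, 38, …] (period length 3).
Convergents:
  p_0/q_0 = 19/1
  p_1/q_1 = 77/4
  p_2/q_2 = 327/17
  p_3/q_3 = 12503/650
  p_4/q_4 = 50339/2617
  p_5/q_5 = 213859/11118
q_4 = 2617 ≤ 5386 < 11118 = q_5, so the answer is 50339/2617.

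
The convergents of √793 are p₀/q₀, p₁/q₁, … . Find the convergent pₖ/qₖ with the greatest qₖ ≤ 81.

704/25

√793 = [28; 6, 4, 6, 56, …] (period length 4).
Convergents:
  p_0/q_0 = 28/1
  p_1/q_1 = 169/6
  p_2/q_2 = 704/25
  p_3/q_3 = 4393/156
q_2 = 25 ≤ 81 < 156 = q_3, so the answer is 704/25.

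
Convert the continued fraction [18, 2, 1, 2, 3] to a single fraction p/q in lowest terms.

Using pₖ = aₖpₖ₋₁ + pₖ₋₂ and qₖ = aₖqₖ₋₁ + qₖ₋₂:
  k=0: a=18, p=18, q=1
  k=1: a=2, p=37, q=2
  k=2: a=1, p=55, q=3
  k=3: a=2, p=147, q=8
  k=4: a=3, p=496, q=27

496/27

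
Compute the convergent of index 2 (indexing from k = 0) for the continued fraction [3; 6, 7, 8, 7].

Using pₖ = aₖpₖ₋₁ + pₖ₋₂, qₖ = aₖqₖ₋₁ + qₖ₋₂ (with p₋₁=1, p₋₂=0, q₋₁=0, q₋₂=1):
  k=0: a=3, p=3, q=1
  k=1: a=6, p=19, q=6
  k=2: a=7, p=136, q=43

136/43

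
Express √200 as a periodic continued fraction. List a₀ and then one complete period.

[14; 7, 28]

a₀ = ⌊√200⌋ = 14.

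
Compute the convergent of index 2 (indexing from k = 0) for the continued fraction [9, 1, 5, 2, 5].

59/6

Using pₖ = aₖpₖ₋₁ + pₖ₋₂, qₖ = aₖqₖ₋₁ + qₖ₋₂ (with p₋₁=1, p₋₂=0, q₋₁=0, q₋₂=1):
  k=0: a=9, p=9, q=1
  k=1: a=1, p=10, q=1
  k=2: a=5, p=59, q=6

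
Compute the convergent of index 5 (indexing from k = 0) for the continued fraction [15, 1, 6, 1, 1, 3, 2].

841/53

Using pₖ = aₖpₖ₋₁ + pₖ₋₂, qₖ = aₖqₖ₋₁ + qₖ₋₂ (with p₋₁=1, p₋₂=0, q₋₁=0, q₋₂=1):
  k=0: a=15, p=15, q=1
  k=1: a=1, p=16, q=1
  k=2: a=6, p=111, q=7
  k=3: a=1, p=127, q=8
  k=4: a=1, p=238, q=15
  k=5: a=3, p=841, q=53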